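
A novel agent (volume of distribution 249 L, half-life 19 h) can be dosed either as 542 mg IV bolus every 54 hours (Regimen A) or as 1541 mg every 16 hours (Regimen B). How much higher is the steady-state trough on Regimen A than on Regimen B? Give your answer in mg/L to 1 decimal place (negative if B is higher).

Regimen A: f = (1/2)^(54/19) ≈ 0.1395; Cmin,ss = (542/249)·f/(1−f) ≈ 0.353 mg/L.
Regimen B: f = (1/2)^(16/19) ≈ 0.5578; Cmin,ss = (1541/249)·f/(1−f) ≈ 7.807 mg/L.
Difference ≈ 0.353 − 7.807 ≈ -7.454 mg/L.

-7.5 mg/L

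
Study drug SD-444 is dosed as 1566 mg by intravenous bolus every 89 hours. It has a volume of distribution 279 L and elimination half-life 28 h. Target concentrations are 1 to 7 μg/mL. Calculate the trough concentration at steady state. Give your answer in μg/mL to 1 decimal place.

k = ln2/t½ = ln2/28 ≈ 0.024755 h⁻¹; fraction remaining f = e^(−kτ) = e^(−0.024755×89) ≈ 0.1104.
At steady state, accumulation factor R = 1/(1 − e^(−kτ)) ≈ 1.1241.
Single-dose peak C₀ = D/Vd = 1566/279 ≈ 5.613 μg/mL.
Cmax,ss = C₀/(1 − f) ≈ 5.613/0.8896 ≈ 6.310 μg/mL.
Steady-state trough Cmin,ss = Cmax,ss·f ≈ 6.310 × 0.1104 ≈ 0.697 μg/mL.
Trough 0.7 μg/mL vs MEC 1 μg/mL: subtherapeutic.

0.7 μg/mL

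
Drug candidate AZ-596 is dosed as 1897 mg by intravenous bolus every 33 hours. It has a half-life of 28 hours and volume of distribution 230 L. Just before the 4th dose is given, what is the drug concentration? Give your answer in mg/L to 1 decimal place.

f = (1/2)^(τ/t½) = (1/2)^(33/28) ≈ 0.4418.
C₀ = D/Vd = 1897/230 ≈ 8.248 mg/L.
Before the 4th dose, 3 doses have been given. Superposition: Cmin = C₀·(f + f² + … + f^3).
≈ 8.248 × (0.4418 + 0.1952 + 0.0862) ≈ 8.248 × 0.7232 ≈ 5.965 mg/L.

6.0 mg/L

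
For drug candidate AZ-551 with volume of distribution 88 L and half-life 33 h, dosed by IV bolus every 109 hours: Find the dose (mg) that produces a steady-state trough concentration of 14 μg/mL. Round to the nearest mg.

10928 mg

τ/t½ = 109/33 ≈ 3.303, so f = (1/2)^(109/33) ≈ 0.101319.
Cmin,ss = (D/Vd)·f/(1−f), so D = Cmin,ss·Vd·(1−f)/f.
D = 14 × 88 × (1−f)/f ≈ 14 × 88 × 8.86982 ≈ 10927.62 mg.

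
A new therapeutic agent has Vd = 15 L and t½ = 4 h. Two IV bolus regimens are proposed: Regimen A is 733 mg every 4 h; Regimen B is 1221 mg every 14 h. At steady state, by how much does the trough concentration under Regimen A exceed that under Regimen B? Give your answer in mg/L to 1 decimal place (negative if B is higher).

Regimen A: f = (1/2)^(4/4) ≈ 0.5000; Cmin,ss = (733/15)·f/(1−f) ≈ 48.867 mg/L.
Regimen B: f = (1/2)^(14/4) ≈ 0.0884; Cmin,ss = (1221/15)·f/(1−f) ≈ 7.894 mg/L.
Difference ≈ 48.867 − 7.894 ≈ 40.973 mg/L.

41.0 mg/L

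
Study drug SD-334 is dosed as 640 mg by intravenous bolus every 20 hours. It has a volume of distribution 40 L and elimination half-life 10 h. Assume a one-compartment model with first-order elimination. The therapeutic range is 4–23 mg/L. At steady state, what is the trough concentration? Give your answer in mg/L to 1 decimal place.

The dosing interval is 2 half-lives, so f = 2^(−2) = 0.25.
Accumulation ratio R = 1/(1 − f) = 1/0.75 = 4/3.
Single-dose peak C₀ = D/Vd = 640/40 = 16 mg/L.
Steady-state peak Cmax,ss = C₀·R = 16 × 4/3 ≈ 21.333 mg/L.
Steady-state trough Cmin,ss = Cmax,ss·f ≈ 21.333 × 0.25 ≈ 5.333 mg/L.
Trough 5.3 mg/L vs MEC 4 mg/L: adequate.

5.3 mg/L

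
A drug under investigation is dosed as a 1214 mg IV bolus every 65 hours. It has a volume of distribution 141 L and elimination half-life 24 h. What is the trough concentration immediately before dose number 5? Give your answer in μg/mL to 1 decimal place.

f = (1/2)^(τ/t½) = (1/2)^(65/24) ≈ 0.1530.
C₀ = D/Vd = 1214/141 ≈ 8.610 μg/mL.
Before the 5th dose, 4 doses have been given. Superposition: Cmin = C₀·(f + f² + … + f^4).
≈ 8.610 × (0.1530 + 0.0234 + 0.0036 + 0.0005) ≈ 8.610 × 0.1805 ≈ 1.554 μg/mL.

1.6 μg/mL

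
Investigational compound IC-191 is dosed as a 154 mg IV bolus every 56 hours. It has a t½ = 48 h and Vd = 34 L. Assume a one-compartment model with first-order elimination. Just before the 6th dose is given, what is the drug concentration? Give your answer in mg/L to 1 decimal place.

f = (1/2)^(τ/t½) = (1/2)^(56/48) ≈ 0.4454.
C₀ = D/Vd = 154/34 ≈ 4.529 mg/L.
Before the 6th dose, 5 doses have been given. Superposition: Cmin = C₀·(f + f² + … + f^5).
≈ 4.529 × (0.4454 + 0.1984 + 0.0884 + 0.0394 + 0.0175) ≈ 4.529 × 0.7891 ≈ 3.574 mg/L.

3.6 mg/L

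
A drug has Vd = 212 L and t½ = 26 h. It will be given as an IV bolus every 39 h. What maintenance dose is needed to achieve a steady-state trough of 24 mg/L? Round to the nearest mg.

τ/t½ = 39/26 ≈ 1.5, so f = (1/2)^(39/26) ≈ 0.353553.
Cmin,ss = (D/Vd)·f/(1−f), so D = Cmin,ss·Vd·(1−f)/f.
D = 24 × 212 × (1−f)/f ≈ 24 × 212 × 1.82843 ≈ 9303.05 mg.

9303 mg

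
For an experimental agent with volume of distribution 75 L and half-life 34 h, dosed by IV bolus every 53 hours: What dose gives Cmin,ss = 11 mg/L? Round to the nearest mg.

τ/t½ = 53/34 ≈ 1.5588, so f = (1/2)^(53/34) ≈ 0.339428.
Cmin,ss = (D/Vd)·f/(1−f), so D = Cmin,ss·Vd·(1−f)/f.
D = 11 × 75 × (1−f)/f ≈ 11 × 75 × 1.94613 ≈ 1605.56 mg.

1606 mg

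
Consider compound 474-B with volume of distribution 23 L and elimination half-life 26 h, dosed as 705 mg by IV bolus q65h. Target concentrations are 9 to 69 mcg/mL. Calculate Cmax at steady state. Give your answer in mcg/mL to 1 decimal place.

37.2 mcg/mL

k = ln2/t½ = ln2/26 ≈ 0.026660 h⁻¹; fraction remaining f = e^(−kτ) = e^(−0.026660×65) ≈ 0.1768.
Accumulation ratio R = 1/(1 − f) ≈ 1/0.8232 ≈ 1.2148.
Single-dose peak C₀ = D/Vd = 705/23 ≈ 30.652 mcg/mL.
Cmax,ss = C₀/(1 − f) ≈ 30.652/0.8232 ≈ 37.235 mcg/mL.
Peak 37.2 mcg/mL vs MTC 69 mcg/mL: below toxic threshold.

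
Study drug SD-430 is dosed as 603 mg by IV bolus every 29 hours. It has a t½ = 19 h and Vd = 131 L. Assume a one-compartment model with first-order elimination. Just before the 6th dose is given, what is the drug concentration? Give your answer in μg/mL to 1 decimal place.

f = (1/2)^(τ/t½) = (1/2)^(29/19) ≈ 0.3472.
C₀ = D/Vd = 603/131 ≈ 4.603 μg/mL.
Before the 6th dose, 5 doses have been given. Superposition: Cmin = C₀·(f + f² + … + f^5).
≈ 4.603 × (0.3472 + 0.1205 + 0.0419 + 0.0145 + 0.0050) ≈ 4.603 × 0.5291 ≈ 2.435 μg/mL.

2.4 μg/mL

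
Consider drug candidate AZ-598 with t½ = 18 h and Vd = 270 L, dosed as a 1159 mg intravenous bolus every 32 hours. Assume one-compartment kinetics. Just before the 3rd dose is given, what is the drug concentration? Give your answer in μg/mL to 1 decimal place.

1.6 μg/mL

f = (1/2)^(τ/t½) = (1/2)^(32/18) ≈ 0.2916.
C₀ = D/Vd = 1159/270 ≈ 4.293 μg/mL.
Before the 3rd dose, 2 doses have been given. Superposition: Cmin = C₀·(f + f²).
≈ 4.293 × (0.2916 + 0.0850) ≈ 4.293 × 0.3766 ≈ 1.617 μg/mL.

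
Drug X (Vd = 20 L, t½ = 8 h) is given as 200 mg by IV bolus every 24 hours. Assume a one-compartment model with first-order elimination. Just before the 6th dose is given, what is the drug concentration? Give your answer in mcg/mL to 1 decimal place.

f = (1/2)^(τ/t½) = (1/2)^(24/8) ≈ 0.1250.
C₀ = D/Vd = 200/20 ≈ 10.000 mcg/mL.
Before the 6th dose, 5 doses have been given. Superposition: Cmin = C₀·(f + f² + … + f^5).
≈ 10.000 × (0.1250 + 0.0156 + 0.0020 + 0.0002 + 0.0000) ≈ 10.000 × 0.1428 ≈ 1.428 mcg/mL.

1.4 mcg/mL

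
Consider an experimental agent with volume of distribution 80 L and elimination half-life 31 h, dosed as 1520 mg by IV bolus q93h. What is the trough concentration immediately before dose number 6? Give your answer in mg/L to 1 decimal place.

f = (1/2)^(τ/t½) = (1/2)^(93/31) ≈ 0.1250.
C₀ = D/Vd = 1520/80 ≈ 19.000 mg/L.
Before the 6th dose, 5 doses have been given. Superposition: Cmin = C₀·(f + f² + … + f^5).
≈ 19.000 × (0.1250 + 0.0156 + 0.0020 + 0.0002 + 0.0000) ≈ 19.000 × 0.1428 ≈ 2.713 mg/L.

2.7 mg/L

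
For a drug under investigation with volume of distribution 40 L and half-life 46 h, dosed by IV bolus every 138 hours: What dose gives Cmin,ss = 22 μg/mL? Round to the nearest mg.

τ/t½ = 138/46 ≈ 3, so f = (1/2)^(138/46) ≈ 0.125000.
Cmin,ss = (D/Vd)·f/(1−f), so D = Cmin,ss·Vd·(1−f)/f.
D = 22 × 40 × (1−f)/f ≈ 22 × 40 × 7.00000 ≈ 6160.00 mg.

6160 mg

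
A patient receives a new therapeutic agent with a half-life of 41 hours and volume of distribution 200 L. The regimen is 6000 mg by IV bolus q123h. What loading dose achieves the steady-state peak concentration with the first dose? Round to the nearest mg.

f = (1/2)^(123/41) ≈ 0.125000; accumulation ratio R = 1/(1−f) ≈ 1.14286.
Loading dose to hit Cmax,ss on first dose: D_load = D_maint·R ≈ 6000 × 1.14286 ≈ 6857.16 mg.

6857 mg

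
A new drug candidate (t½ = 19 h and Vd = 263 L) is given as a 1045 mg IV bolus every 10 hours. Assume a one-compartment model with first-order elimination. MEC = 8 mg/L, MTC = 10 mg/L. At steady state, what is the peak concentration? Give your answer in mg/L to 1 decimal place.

13.0 mg/L

k = ln2/t½ = ln2/19 ≈ 0.036481 h⁻¹; fraction remaining f = e^(−kτ) = e^(−0.036481×10) ≈ 0.6943.
Accumulation ratio R = 1/(1 − f) ≈ 1/0.3057 ≈ 3.2712.
Single-dose peak C₀ = D/Vd = 1045/263 ≈ 3.973 mg/L.
Steady-state peak Cmax,ss = C₀·R ≈ 3.973 × 3.2712 ≈ 12.996 mg/L.
Peak 13.0 mg/L vs MTC 10 mg/L: exceeds toxic threshold.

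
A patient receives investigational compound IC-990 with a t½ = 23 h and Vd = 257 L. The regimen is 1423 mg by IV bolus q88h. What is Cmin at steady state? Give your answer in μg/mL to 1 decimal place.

τ/t½ = 88/23 ≈ 3.8261, so fraction remaining f = (1/2)^(88/23) ≈ 0.0705.
Accumulation ratio R = 1/(1 − f) ≈ 1/0.9295 ≈ 1.0758.
Each bolus raises the concentration by D/Vd = 1423/257 ≈ 5.537 μg/mL.
Steady-state peak Cmax,ss = C₀·R ≈ 5.537 × 1.0758 ≈ 5.957 μg/mL.
Steady-state trough Cmin,ss = Cmax,ss·f ≈ 5.957 × 0.0705 ≈ 0.420 μg/mL.

0.4 μg/mL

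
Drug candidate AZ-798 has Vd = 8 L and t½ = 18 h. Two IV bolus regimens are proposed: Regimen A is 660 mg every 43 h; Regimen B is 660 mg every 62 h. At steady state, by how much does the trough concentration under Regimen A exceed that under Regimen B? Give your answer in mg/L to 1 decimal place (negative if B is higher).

11.1 mg/L

Regimen A: f = (1/2)^(43/18) ≈ 0.1909; Cmin,ss = (660/8)·f/(1−f) ≈ 19.465 mg/L.
Regimen B: f = (1/2)^(62/18) ≈ 0.0919; Cmin,ss = (660/8)·f/(1−f) ≈ 8.349 mg/L.
Difference ≈ 19.465 − 8.349 ≈ 11.116 mg/L.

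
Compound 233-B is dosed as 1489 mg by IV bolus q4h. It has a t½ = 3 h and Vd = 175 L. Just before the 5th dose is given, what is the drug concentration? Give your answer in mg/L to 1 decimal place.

5.5 mg/L

f = (1/2)^(τ/t½) = (1/2)^(4/3) ≈ 0.3969.
C₀ = D/Vd = 1489/175 ≈ 8.509 mg/L.
Before the 5th dose, 4 doses have been given. Superposition: Cmin = C₀·(f + f² + … + f^4).
≈ 8.509 × (0.3969 + 0.1575 + 0.0625 + 0.0248) ≈ 8.509 × 0.6417 ≈ 5.460 mg/L.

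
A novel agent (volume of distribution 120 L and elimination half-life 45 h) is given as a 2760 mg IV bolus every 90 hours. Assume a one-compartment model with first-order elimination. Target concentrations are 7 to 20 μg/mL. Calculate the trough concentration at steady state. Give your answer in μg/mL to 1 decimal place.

The dosing interval is 2 half-lives, so f = 2^(−2) = 0.25.
Accumulation ratio R = 1/(1 − f) = 1/0.75 = 4/3.
Single-dose peak C₀ = D/Vd = 2760/120 = 23 μg/mL.
Steady-state peak Cmax,ss = C₀·R = 23 × 4/3 ≈ 30.667 μg/mL.
Steady-state trough Cmin,ss = Cmax,ss·f ≈ 30.667 × 0.25 ≈ 7.667 μg/mL.
Trough 7.7 μg/mL vs MEC 7 μg/mL: adequate.

7.7 μg/mL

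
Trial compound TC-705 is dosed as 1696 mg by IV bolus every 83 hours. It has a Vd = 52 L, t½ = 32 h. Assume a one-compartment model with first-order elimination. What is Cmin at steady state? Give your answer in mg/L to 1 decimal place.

6.5 mg/L

k = ln2/t½ = ln2/32 ≈ 0.021661 h⁻¹; fraction remaining f = e^(−kτ) = e^(−0.021661×83) ≈ 0.1657.
Each bolus raises the concentration by D/Vd = 1696/52 ≈ 32.615 mg/L.
Steady-state trough Cmin,ss = C₀·f/(1−f) ≈ 32.615 × 0.1657/0.8343 ≈ 6.478 mg/L.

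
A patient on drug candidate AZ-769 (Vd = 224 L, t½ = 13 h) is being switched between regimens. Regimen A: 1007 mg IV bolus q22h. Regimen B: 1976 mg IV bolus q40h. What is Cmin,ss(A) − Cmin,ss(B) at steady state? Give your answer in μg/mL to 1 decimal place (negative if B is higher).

0.8 μg/mL

Regimen A: f = (1/2)^(22/13) ≈ 0.3094; Cmin,ss = (1007/224)·f/(1−f) ≈ 2.014 μg/mL.
Regimen B: f = (1/2)^(40/13) ≈ 0.1185; Cmin,ss = (1976/224)·f/(1−f) ≈ 1.186 μg/mL.
Difference ≈ 2.014 − 1.186 ≈ 0.828 μg/mL.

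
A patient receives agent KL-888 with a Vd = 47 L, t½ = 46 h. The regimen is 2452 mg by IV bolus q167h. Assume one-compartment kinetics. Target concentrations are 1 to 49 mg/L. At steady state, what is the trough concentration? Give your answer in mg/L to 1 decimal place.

Over one 167-h interval, 167/46 ≈ 3.6304 half-lives elapse, leaving f ≈ 0.0807 of each dose.
Each bolus raises the concentration by D/Vd = 2452/47 ≈ 52.170 mg/L.
Steady-state trough Cmin,ss = C₀·f/(1−f) ≈ 52.170 × 0.0807/0.9193 ≈ 4.580 mg/L.
Trough 4.6 mg/L vs MEC 1 mg/L: adequate.

4.6 mg/L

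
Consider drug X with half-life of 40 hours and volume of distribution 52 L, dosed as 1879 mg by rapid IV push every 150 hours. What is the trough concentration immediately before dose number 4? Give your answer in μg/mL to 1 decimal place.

2.9 μg/mL

f = (1/2)^(τ/t½) = (1/2)^(150/40) ≈ 0.0743.
C₀ = D/Vd = 1879/52 ≈ 36.135 μg/mL.
Before the 4th dose, 3 doses have been given. Superposition: Cmin = C₀·(f + f² + … + f^3).
≈ 36.135 × (0.0743 + 0.0055 + 0.0004) ≈ 36.135 × 0.0802 ≈ 2.898 μg/mL.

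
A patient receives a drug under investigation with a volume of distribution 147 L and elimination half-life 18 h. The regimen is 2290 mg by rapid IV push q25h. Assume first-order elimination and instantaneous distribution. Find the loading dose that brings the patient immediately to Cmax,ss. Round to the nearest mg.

f = (1/2)^(25/18) ≈ 0.381859; accumulation ratio R = 1/(1−f) ≈ 1.61775.
Loading dose to hit Cmax,ss on first dose: D_load = D_maint·R ≈ 2290 × 1.61775 ≈ 3704.65 mg.

3705 mg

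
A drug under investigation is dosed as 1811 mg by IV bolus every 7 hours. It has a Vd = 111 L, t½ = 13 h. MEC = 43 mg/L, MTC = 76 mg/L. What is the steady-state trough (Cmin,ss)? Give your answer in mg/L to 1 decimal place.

36.1 mg/L

Over one 7-h interval, 7/13 ≈ 0.53846 half-lives elapse, leaving f ≈ 0.6885 of each dose.
Accumulation ratio R = 1/(1 − f) ≈ 1/0.3115 ≈ 3.2103.
Single-dose peak C₀ = D/Vd = 1811/111 ≈ 16.315 mg/L.
Steady-state peak Cmax,ss = C₀·R ≈ 16.315 × 3.2103 ≈ 52.376 mg/L.
Steady-state trough Cmin,ss = Cmax,ss·f ≈ 52.376 × 0.6885 ≈ 36.061 mg/L.
Trough 36.1 mg/L vs MEC 43 mg/L: subtherapeutic.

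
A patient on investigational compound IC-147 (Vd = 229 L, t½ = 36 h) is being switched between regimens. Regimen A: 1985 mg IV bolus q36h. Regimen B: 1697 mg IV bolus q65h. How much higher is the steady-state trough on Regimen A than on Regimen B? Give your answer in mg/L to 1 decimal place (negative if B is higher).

5.7 mg/L

Regimen A: f = (1/2)^(36/36) ≈ 0.5000; Cmin,ss = (1985/229)·f/(1−f) ≈ 8.668 mg/L.
Regimen B: f = (1/2)^(65/36) ≈ 0.2861; Cmin,ss = (1697/229)·f/(1−f) ≈ 2.970 mg/L.
Difference ≈ 8.668 − 2.970 ≈ 5.698 mg/L.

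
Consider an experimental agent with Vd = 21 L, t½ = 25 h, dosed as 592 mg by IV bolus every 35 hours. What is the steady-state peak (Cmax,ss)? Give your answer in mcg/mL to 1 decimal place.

45.4 mcg/mL

k = ln2/t½ = ln2/25 ≈ 0.027726 h⁻¹; fraction remaining f = e^(−kτ) = e^(−0.027726×35) ≈ 0.3789.
Accumulation ratio R = 1/(1 − f) ≈ 1/0.6211 ≈ 1.6100.
Single-dose peak C₀ = D/Vd = 592/21 ≈ 28.190 mcg/mL.
Steady-state peak Cmax,ss = C₀·R ≈ 28.190 × 1.6100 ≈ 45.386 mcg/mL.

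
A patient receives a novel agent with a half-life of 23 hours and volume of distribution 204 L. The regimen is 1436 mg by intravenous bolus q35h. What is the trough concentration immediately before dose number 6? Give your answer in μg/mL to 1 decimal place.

f = (1/2)^(τ/t½) = (1/2)^(35/23) ≈ 0.3483.
C₀ = D/Vd = 1436/204 ≈ 7.039 μg/mL.
Before the 6th dose, 5 doses have been given. Superposition: Cmin = C₀·(f + f² + … + f^5).
≈ 7.039 × (0.3483 + 0.1213 + 0.0423 + 0.0147 + 0.0051) ≈ 7.039 × 0.5317 ≈ 3.743 μg/mL.

3.7 μg/mL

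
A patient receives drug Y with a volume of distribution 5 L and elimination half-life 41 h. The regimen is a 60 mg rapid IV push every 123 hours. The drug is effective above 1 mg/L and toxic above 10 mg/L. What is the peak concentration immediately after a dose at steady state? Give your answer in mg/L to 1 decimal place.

τ = 123 h = 3 half-lives, so f = (1/2)^3 = 0.125.
At steady state, R = 1/(1 − 0.125) = 8/7.
Single-dose peak C₀ = D/Vd = 60/5 = 12 mg/L.
Steady-state peak Cmax,ss = C₀·R = 12 × 8/7 ≈ 13.714 mg/L.
Peak 13.7 mg/L vs MTC 10 mg/L: exceeds toxic threshold.

13.7 mg/L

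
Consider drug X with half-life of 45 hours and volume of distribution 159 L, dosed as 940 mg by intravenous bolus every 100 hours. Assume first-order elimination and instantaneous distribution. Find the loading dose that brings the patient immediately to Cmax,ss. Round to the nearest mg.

1196 mg

f = (1/2)^(100/45) ≈ 0.214311; accumulation ratio R = 1/(1−f) ≈ 1.27277.
Loading dose to hit Cmax,ss on first dose: D_load = D_maint·R ≈ 940 × 1.27277 ≈ 1196.40 mg.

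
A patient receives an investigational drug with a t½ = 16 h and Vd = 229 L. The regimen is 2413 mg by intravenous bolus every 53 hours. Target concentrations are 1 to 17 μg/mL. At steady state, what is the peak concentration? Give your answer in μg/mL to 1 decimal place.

k = ln2/t½ = ln2/16 ≈ 0.043322 h⁻¹; fraction remaining f = e^(−kτ) = e^(−0.043322×53) ≈ 0.1007.
At steady state, accumulation factor R = 1/(1 − e^(−kτ)) ≈ 1.1120.
Single-dose peak C₀ = D/Vd = 2413/229 ≈ 10.537 μg/mL.
Steady-state peak Cmax,ss = C₀·R ≈ 10.537 × 1.1120 ≈ 11.717 μg/mL.
Peak 11.7 μg/mL vs MTC 17 μg/mL: below toxic threshold.

11.7 μg/mL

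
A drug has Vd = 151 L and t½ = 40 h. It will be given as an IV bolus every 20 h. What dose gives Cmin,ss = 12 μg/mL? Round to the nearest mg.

τ/t½ = 20/40 ≈ 0.5, so f = (1/2)^(20/40) ≈ 0.707107.
Cmin,ss = (D/Vd)·f/(1−f), so D = Cmin,ss·Vd·(1−f)/f.
D = 12 × 151 × (1−f)/f ≈ 12 × 151 × 0.41421 ≈ 750.55 mg.

751 mg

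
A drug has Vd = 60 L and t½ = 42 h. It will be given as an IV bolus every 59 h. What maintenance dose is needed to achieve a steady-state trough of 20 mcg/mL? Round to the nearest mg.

1977 mg

τ/t½ = 59/42 ≈ 1.4048, so f = (1/2)^(59/42) ≈ 0.377680.
Cmin,ss = (D/Vd)·f/(1−f), so D = Cmin,ss·Vd·(1−f)/f.
D = 20 × 60 × (1−f)/f ≈ 20 × 60 × 1.64774 ≈ 1977.29 mg.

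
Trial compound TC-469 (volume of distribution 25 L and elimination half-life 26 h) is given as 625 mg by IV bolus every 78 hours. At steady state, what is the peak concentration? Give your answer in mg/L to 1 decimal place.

28.6 mg/L

The dosing interval is 3 half-lives, so f = 2^(−3) = 0.125.
Accumulation ratio R = 1/(1 − f) = 1/0.875 = 8/7.
Single-dose peak C₀ = D/Vd = 625/25 = 25 mg/L.
Steady-state peak Cmax,ss = C₀·R = 25 × 8/7 ≈ 28.571 mg/L.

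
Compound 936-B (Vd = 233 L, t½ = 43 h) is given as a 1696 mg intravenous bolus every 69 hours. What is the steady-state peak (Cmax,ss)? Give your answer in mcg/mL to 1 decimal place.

10.8 mcg/mL

τ/t½ = 69/43 ≈ 1.6047, so fraction remaining f = (1/2)^(69/43) ≈ 0.3288.
Accumulation ratio R = 1/(1 − f) ≈ 1/0.6712 ≈ 1.4899.
Single-dose peak C₀ = D/Vd = 1696/233 ≈ 7.279 mcg/mL.
Cmax,ss = C₀/(1 − f) ≈ 7.279/0.6712 ≈ 10.845 mcg/mL.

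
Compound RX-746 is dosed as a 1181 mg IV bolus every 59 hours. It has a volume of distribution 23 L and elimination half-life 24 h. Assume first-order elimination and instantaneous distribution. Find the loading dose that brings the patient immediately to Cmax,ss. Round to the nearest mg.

1444 mg

f = (1/2)^(59/24) ≈ 0.181957; accumulation ratio R = 1/(1−f) ≈ 1.22243.
Loading dose to hit Cmax,ss on first dose: D_load = D_maint·R ≈ 1181 × 1.22243 ≈ 1443.69 mg.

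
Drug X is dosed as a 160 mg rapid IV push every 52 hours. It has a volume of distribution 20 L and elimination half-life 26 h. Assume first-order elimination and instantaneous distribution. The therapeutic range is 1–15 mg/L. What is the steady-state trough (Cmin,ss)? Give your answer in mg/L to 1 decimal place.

The dosing interval is 2 half-lives, so f = 2^(−2) = 0.25.
Accumulation ratio R = 1/(1 − f) = 1/0.75 = 4/3.
Single-dose peak C₀ = D/Vd = 160/20 = 8 mg/L.
Steady-state peak Cmax,ss = C₀·R = 8 × 4/3 ≈ 10.667 mg/L.
Steady-state trough Cmin,ss = Cmax,ss·f ≈ 10.667 × 0.25 ≈ 2.667 mg/L.
Trough 2.7 mg/L vs MEC 1 mg/L: adequate.

2.7 mg/L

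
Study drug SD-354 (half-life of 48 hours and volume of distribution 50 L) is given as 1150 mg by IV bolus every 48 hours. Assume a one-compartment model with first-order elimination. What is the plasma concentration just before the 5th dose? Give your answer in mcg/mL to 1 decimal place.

f = (1/2)^(τ/t½) = (1/2)^(48/48) ≈ 0.5000.
C₀ = D/Vd = 1150/50 ≈ 23.000 mcg/mL.
Before the 5th dose, 4 doses have been given. Superposition: Cmin = C₀·(f + f² + … + f^4).
≈ 23.000 × (0.5000 + 0.2500 + 0.1250 + 0.0625) ≈ 23.000 × 0.9375 ≈ 21.562 mcg/mL.

21.6 mcg/mL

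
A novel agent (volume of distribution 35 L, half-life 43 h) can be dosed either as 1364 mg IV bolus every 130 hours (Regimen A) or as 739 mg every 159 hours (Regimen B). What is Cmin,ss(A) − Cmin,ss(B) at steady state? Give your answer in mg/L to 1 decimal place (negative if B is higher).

Regimen A: f = (1/2)^(130/43) ≈ 0.1230; Cmin,ss = (1364/35)·f/(1−f) ≈ 5.466 mg/L.
Regimen B: f = (1/2)^(159/43) ≈ 0.0771; Cmin,ss = (739/35)·f/(1−f) ≈ 1.764 mg/L.
Difference ≈ 5.466 − 1.764 ≈ 3.702 mg/L.

3.7 mg/L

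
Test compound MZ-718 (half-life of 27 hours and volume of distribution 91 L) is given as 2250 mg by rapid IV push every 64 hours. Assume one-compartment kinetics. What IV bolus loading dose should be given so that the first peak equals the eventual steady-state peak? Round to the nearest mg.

f = (1/2)^(64/27) ≈ 0.193396; accumulation ratio R = 1/(1−f) ≈ 1.23977.
Loading dose to hit Cmax,ss on first dose: D_load = D_maint·R ≈ 2250 × 1.23977 ≈ 2789.48 mg.

2789 mg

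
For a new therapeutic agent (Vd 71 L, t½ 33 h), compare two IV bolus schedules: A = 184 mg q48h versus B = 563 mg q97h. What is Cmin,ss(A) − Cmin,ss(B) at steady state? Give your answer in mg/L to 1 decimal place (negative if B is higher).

0.3 mg/L

Regimen A: f = (1/2)^(48/33) ≈ 0.3649; Cmin,ss = (184/71)·f/(1−f) ≈ 1.489 mg/L.
Regimen B: f = (1/2)^(97/33) ≈ 0.1304; Cmin,ss = (563/71)·f/(1−f) ≈ 1.189 mg/L.
Difference ≈ 1.489 − 1.189 ≈ 0.300 mg/L.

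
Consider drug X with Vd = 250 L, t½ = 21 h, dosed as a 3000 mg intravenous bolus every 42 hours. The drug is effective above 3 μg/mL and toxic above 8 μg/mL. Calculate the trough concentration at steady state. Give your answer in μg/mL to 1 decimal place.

4.0 μg/mL

τ = 42 h = 2 half-lives, so f = (1/2)^2 = 0.25.
At steady state, R = 1/(1 − 0.25) = 4/3.
Single-dose peak C₀ = D/Vd = 3000/250 = 12 μg/mL.
Steady-state peak Cmax,ss = C₀·R = 12 × 4/3 ≈ 16.000 μg/mL.
Steady-state trough Cmin,ss = Cmax,ss·f ≈ 16.000 × 0.25 ≈ 4.000 μg/mL.
Trough 4.0 μg/mL vs MEC 3 μg/mL: adequate.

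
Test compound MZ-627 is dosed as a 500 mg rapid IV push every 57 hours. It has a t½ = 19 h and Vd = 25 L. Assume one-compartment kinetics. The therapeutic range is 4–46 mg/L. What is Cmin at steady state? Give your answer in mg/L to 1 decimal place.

2.9 mg/L

τ = 57 h = 3 half-lives, so f = (1/2)^3 = 0.125.
Accumulation ratio R = 1/(1 − f) = 1/0.875 = 8/7.
Single-dose peak C₀ = D/Vd = 500/25 = 20 mg/L.
Steady-state peak Cmax,ss = C₀·R = 20 × 8/7 ≈ 22.857 mg/L.
Steady-state trough Cmin,ss = Cmax,ss·f ≈ 22.857 × 0.125 ≈ 2.857 mg/L.
Trough 2.9 mg/L vs MEC 4 mg/L: subtherapeutic.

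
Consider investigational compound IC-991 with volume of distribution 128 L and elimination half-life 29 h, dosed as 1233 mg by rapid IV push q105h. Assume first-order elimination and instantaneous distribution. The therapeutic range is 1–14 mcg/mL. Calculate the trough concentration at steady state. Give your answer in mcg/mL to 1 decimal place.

k = ln2/t½ = ln2/29 ≈ 0.023902 h⁻¹; fraction remaining f = e^(−kτ) = e^(−0.023902×105) ≈ 0.0813.
At steady state, accumulation factor R = 1/(1 − e^(−kτ)) ≈ 1.0885.
Single-dose peak C₀ = D/Vd = 1233/128 ≈ 9.633 mcg/mL.
Steady-state peak Cmax,ss = C₀·R ≈ 9.633 × 1.0885 ≈ 10.486 mcg/mL.
One interval later, Cmin,ss = Cmax,ss·e^(−kτ) ≈ 10.486 × 0.0813 ≈ 0.853 mcg/mL.
Trough 0.9 mcg/mL vs MEC 1 mcg/mL: subtherapeutic.

0.9 mcg/mL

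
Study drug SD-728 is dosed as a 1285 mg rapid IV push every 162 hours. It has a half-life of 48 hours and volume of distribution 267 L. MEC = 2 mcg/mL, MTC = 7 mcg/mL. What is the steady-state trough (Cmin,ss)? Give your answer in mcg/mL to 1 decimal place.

0.5 mcg/mL

k = ln2/t½ = ln2/48 ≈ 0.014441 h⁻¹; fraction remaining f = e^(−kτ) = e^(−0.014441×162) ≈ 0.0964.
Each bolus raises the concentration by D/Vd = 1285/267 ≈ 4.813 mcg/mL.
Steady-state trough Cmin,ss = C₀·f/(1−f) ≈ 4.813 × 0.0964/0.9036 ≈ 0.513 mcg/mL.
Trough 0.5 mcg/mL vs MEC 2 mcg/mL: subtherapeutic.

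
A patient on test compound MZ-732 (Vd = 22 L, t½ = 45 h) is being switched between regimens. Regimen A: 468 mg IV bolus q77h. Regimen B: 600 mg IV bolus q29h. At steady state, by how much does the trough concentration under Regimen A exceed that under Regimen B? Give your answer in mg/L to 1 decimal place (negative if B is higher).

-39.1 mg/L

Regimen A: f = (1/2)^(77/45) ≈ 0.3054; Cmin,ss = (468/22)·f/(1−f) ≈ 9.353 mg/L.
Regimen B: f = (1/2)^(29/45) ≈ 0.6397; Cmin,ss = (600/22)·f/(1−f) ≈ 48.422 mg/L.
Difference ≈ 9.353 − 48.422 ≈ -39.069 mg/L.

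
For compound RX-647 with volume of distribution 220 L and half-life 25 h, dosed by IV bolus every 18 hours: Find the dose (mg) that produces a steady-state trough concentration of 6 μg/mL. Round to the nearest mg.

τ/t½ = 18/25 ≈ 0.72, so f = (1/2)^(18/25) ≈ 0.607097.
Cmin,ss = (D/Vd)·f/(1−f), so D = Cmin,ss·Vd·(1−f)/f.
D = 6 × 220 × (1−f)/f ≈ 6 × 220 × 0.64718 ≈ 854.28 mg.

854 mg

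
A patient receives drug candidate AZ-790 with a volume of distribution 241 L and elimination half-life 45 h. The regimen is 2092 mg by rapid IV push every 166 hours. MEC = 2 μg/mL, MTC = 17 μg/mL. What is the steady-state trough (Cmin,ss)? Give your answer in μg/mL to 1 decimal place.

k = ln2/t½ = ln2/45 ≈ 0.015403 h⁻¹; fraction remaining f = e^(−kτ) = e^(−0.015403×166) ≈ 0.0775.
At steady state, accumulation factor R = 1/(1 − e^(−kτ)) ≈ 1.0840.
Single-dose peak C₀ = D/Vd = 2092/241 ≈ 8.680 μg/mL.
Steady-state peak Cmax,ss = C₀·R ≈ 8.680 × 1.0840 ≈ 9.409 μg/mL.
One interval later, Cmin,ss = Cmax,ss·e^(−kτ) ≈ 9.409 × 0.0775 ≈ 0.729 μg/mL.
Trough 0.7 μg/mL vs MEC 2 μg/mL: subtherapeutic.

0.7 μg/mL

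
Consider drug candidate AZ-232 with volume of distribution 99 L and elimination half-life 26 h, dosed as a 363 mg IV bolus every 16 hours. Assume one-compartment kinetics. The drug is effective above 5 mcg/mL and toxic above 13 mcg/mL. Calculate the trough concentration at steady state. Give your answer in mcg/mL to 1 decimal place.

Over one 16-h interval, 16/26 ≈ 0.61538 half-lives elapse, leaving f ≈ 0.6528 of each dose.
At steady state, accumulation factor R = 1/(1 − e^(−kτ)) ≈ 2.8802.
Single-dose peak C₀ = D/Vd = 363/99 ≈ 3.667 mcg/mL.
Steady-state peak Cmax,ss = C₀·R ≈ 3.667 × 2.8802 ≈ 10.562 mcg/mL.
One interval later, Cmin,ss = Cmax,ss·e^(−kτ) ≈ 10.562 × 0.6528 ≈ 6.895 mcg/mL.
Trough 6.9 mcg/mL vs MEC 5 mcg/mL: adequate.

6.9 mcg/mL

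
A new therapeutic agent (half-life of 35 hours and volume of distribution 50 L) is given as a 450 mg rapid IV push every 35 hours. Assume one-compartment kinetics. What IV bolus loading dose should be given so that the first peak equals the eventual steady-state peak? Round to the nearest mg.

900 mg

f = (1/2)^(35/35) ≈ 0.500000; accumulation ratio R = 1/(1−f) ≈ 2.00000.
Loading dose to hit Cmax,ss on first dose: D_load = D_maint·R ≈ 450 × 2.00000 ≈ 900.00 mg.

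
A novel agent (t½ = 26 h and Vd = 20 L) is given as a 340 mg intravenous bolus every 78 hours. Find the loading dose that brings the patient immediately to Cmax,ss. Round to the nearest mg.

f = (1/2)^(78/26) ≈ 0.125000; accumulation ratio R = 1/(1−f) ≈ 1.14286.
Loading dose to hit Cmax,ss on first dose: D_load = D_maint·R ≈ 340 × 1.14286 ≈ 388.57 mg.

389 mg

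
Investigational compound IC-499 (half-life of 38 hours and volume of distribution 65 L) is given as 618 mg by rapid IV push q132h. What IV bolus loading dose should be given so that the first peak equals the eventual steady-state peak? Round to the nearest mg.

f = (1/2)^(132/38) ≈ 0.090015; accumulation ratio R = 1/(1−f) ≈ 1.09892.
Loading dose to hit Cmax,ss on first dose: D_load = D_maint·R ≈ 618 × 1.09892 ≈ 679.13 mg.

679 mg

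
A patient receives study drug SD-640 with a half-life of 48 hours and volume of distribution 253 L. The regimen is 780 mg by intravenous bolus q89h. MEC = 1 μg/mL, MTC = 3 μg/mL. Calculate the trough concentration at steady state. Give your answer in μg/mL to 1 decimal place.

1.2 μg/mL

τ/t½ = 89/48 ≈ 1.8542, so fraction remaining f = (1/2)^(89/48) ≈ 0.2766.
Accumulation ratio R = 1/(1 − f) ≈ 1/0.7234 ≈ 1.3824.
Single-dose peak C₀ = D/Vd = 780/253 ≈ 3.083 μg/mL.
Steady-state peak Cmax,ss = C₀·R ≈ 3.083 × 1.3824 ≈ 4.262 μg/mL.
Steady-state trough Cmin,ss = Cmax,ss·f ≈ 4.262 × 0.2766 ≈ 1.179 μg/mL.
Trough 1.2 μg/mL vs MEC 1 μg/mL: adequate.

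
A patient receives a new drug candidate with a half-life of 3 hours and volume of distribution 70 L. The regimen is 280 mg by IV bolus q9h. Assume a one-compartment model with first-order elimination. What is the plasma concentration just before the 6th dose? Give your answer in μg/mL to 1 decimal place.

0.6 μg/mL

f = (1/2)^(τ/t½) = (1/2)^(9/3) ≈ 0.1250.
C₀ = D/Vd = 280/70 ≈ 4.000 μg/mL.
Before the 6th dose, 5 doses have been given. Superposition: Cmin = C₀·(f + f² + … + f^5).
≈ 4.000 × (0.1250 + 0.0156 + 0.0020 + 0.0002 + 0.0000) ≈ 4.000 × 0.1428 ≈ 0.571 μg/mL.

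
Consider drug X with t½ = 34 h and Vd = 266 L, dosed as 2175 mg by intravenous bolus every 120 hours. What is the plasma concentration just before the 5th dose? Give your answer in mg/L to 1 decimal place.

0.8 mg/L

f = (1/2)^(τ/t½) = (1/2)^(120/34) ≈ 0.0866.
C₀ = D/Vd = 2175/266 ≈ 8.177 mg/L.
Before the 5th dose, 4 doses have been given. Superposition: Cmin = C₀·(f + f² + … + f^4).
≈ 8.177 × (0.0866 + 0.0075 + 0.0006 + 0.0001) ≈ 8.177 × 0.0948 ≈ 0.775 mg/L.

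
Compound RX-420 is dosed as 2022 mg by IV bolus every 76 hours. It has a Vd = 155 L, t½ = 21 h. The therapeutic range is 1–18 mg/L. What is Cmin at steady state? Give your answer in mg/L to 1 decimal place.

1.2 mg/L

k = ln2/t½ = ln2/21 ≈ 0.033007 h⁻¹; fraction remaining f = e^(−kτ) = e^(−0.033007×76) ≈ 0.0814.
Single-dose peak C₀ = D/Vd = 2022/155 ≈ 13.045 mg/L.
Steady-state trough Cmin,ss = C₀·f/(1−f) ≈ 13.045 × 0.0814/0.9186 ≈ 1.156 mg/L.
Trough 1.2 mg/L vs MEC 1 mg/L: adequate.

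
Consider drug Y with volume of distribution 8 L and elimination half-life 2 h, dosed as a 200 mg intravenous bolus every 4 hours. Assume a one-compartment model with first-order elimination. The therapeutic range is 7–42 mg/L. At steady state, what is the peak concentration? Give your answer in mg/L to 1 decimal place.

The dosing interval is 2 half-lives, so f = 2^(−2) = 0.25.
At steady state, R = 1/(1 − 0.25) = 4/3.
Single-dose peak C₀ = D/Vd = 200/8 = 25 mg/L.
Steady-state peak Cmax,ss = C₀·R = 25 × 4/3 ≈ 33.333 mg/L.
Peak 33.3 mg/L vs MTC 42 mg/L: below toxic threshold.

33.3 mg/L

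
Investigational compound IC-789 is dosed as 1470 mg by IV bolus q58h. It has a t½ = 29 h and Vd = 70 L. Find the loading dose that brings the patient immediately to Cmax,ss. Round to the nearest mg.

f = (1/2)^(58/29) ≈ 0.250000; accumulation ratio R = 1/(1−f) ≈ 1.33333.
Loading dose to hit Cmax,ss on first dose: D_load = D_maint·R ≈ 1470 × 1.33333 ≈ 1960.00 mg.

1960 mg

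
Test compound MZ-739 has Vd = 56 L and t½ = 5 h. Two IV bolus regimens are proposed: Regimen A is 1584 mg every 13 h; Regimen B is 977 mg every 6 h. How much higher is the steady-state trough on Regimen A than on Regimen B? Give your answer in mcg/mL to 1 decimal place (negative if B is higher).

Regimen A: f = (1/2)^(13/5) ≈ 0.1649; Cmin,ss = (1584/56)·f/(1−f) ≈ 5.585 mcg/mL.
Regimen B: f = (1/2)^(6/5) ≈ 0.4353; Cmin,ss = (977/56)·f/(1−f) ≈ 13.449 mcg/mL.
Difference ≈ 5.585 − 13.449 ≈ -7.864 mcg/mL.

-7.9 mcg/mL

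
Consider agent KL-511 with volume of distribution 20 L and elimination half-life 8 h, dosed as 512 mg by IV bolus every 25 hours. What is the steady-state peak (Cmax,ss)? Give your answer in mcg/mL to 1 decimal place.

Over one 25-h interval, 25/8 ≈ 3.125 half-lives elapse, leaving f ≈ 0.1146 of each dose.
Accumulation ratio R = 1/(1 − f) ≈ 1/0.8854 ≈ 1.1294.
Each bolus raises the concentration by D/Vd = 512/20 ≈ 25.600 mcg/mL.
Steady-state peak Cmax,ss = C₀·R ≈ 25.600 × 1.1294 ≈ 28.913 mcg/mL.

28.9 mcg/mL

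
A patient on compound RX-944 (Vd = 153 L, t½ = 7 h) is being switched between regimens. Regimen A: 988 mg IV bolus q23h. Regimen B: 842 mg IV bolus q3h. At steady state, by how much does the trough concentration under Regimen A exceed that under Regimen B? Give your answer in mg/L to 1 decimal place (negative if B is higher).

-15.2 mg/L

Regimen A: f = (1/2)^(23/7) ≈ 0.1025; Cmin,ss = (988/153)·f/(1−f) ≈ 0.737 mg/L.
Regimen B: f = (1/2)^(3/7) ≈ 0.7430; Cmin,ss = (842/153)·f/(1−f) ≈ 15.910 mg/L.
Difference ≈ 0.737 − 15.910 ≈ -15.173 mg/L.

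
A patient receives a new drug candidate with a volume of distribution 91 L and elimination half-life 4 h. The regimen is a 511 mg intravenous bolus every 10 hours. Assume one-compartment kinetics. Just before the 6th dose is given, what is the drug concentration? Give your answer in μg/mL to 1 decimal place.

f = (1/2)^(τ/t½) = (1/2)^(10/4) ≈ 0.1768.
C₀ = D/Vd = 511/91 ≈ 5.615 μg/mL.
Before the 6th dose, 5 doses have been given. Superposition: Cmin = C₀·(f + f² + … + f^5).
≈ 5.615 × (0.1768 + 0.0313 + 0.0055 + 0.0010 + 0.0002) ≈ 5.615 × 0.2148 ≈ 1.206 μg/mL.

1.2 μg/mL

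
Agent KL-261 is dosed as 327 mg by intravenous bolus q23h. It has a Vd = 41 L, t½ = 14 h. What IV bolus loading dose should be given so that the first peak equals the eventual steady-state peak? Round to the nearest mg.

481 mg

f = (1/2)^(23/14) ≈ 0.320222; accumulation ratio R = 1/(1−f) ≈ 1.47107.
Loading dose to hit Cmax,ss on first dose: D_load = D_maint·R ≈ 327 × 1.47107 ≈ 481.04 mg.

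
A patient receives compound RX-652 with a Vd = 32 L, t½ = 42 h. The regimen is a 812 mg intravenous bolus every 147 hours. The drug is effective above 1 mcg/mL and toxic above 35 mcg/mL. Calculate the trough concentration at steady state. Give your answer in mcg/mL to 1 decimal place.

Over one 147-h interval, 147/42 ≈ 3.5 half-lives elapse, leaving f ≈ 0.0884 of each dose.
Accumulation ratio R = 1/(1 − f) ≈ 1/0.9116 ≈ 1.0970.
Each bolus raises the concentration by D/Vd = 812/32 ≈ 25.375 mcg/mL.
Steady-state peak Cmax,ss = C₀·R ≈ 25.375 × 1.0970 ≈ 27.836 mcg/mL.
One interval later, Cmin,ss = Cmax,ss·e^(−kτ) ≈ 27.836 × 0.0884 ≈ 2.461 mcg/mL.
Trough 2.5 mcg/mL vs MEC 1 mcg/mL: adequate.

2.5 mcg/mL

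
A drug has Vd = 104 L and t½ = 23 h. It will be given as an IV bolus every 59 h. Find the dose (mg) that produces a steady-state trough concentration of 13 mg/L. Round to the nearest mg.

6650 mg

τ/t½ = 59/23 ≈ 2.5652, so f = (1/2)^(59/23) ≈ 0.168963.
Cmin,ss = (D/Vd)·f/(1−f), so D = Cmin,ss·Vd·(1−f)/f.
D = 13 × 104 × (1−f)/f ≈ 13 × 104 × 4.91846 ≈ 6649.76 mg.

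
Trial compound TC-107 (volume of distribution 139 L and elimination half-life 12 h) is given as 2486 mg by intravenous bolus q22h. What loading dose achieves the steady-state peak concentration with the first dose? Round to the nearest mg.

3456 mg

f = (1/2)^(22/12) ≈ 0.280616; accumulation ratio R = 1/(1−f) ≈ 1.39008.
Loading dose to hit Cmax,ss on first dose: D_load = D_maint·R ≈ 2486 × 1.39008 ≈ 3455.74 mg.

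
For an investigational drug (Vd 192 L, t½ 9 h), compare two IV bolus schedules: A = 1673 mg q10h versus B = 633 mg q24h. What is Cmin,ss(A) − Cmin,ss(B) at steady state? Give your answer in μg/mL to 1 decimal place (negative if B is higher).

6.9 μg/mL

Regimen A: f = (1/2)^(10/9) ≈ 0.4629; Cmin,ss = (1673/192)·f/(1−f) ≈ 7.510 μg/mL.
Regimen B: f = (1/2)^(24/9) ≈ 0.1575; Cmin,ss = (633/192)·f/(1−f) ≈ 0.616 μg/mL.
Difference ≈ 7.510 − 0.616 ≈ 6.894 μg/mL.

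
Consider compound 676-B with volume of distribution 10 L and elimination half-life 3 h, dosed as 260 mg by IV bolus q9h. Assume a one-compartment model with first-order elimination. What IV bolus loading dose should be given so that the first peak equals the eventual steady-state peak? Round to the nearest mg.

297 mg

f = (1/2)^(9/3) ≈ 0.125000; accumulation ratio R = 1/(1−f) ≈ 1.14286.
Loading dose to hit Cmax,ss on first dose: D_load = D_maint·R ≈ 260 × 1.14286 ≈ 297.14 mg.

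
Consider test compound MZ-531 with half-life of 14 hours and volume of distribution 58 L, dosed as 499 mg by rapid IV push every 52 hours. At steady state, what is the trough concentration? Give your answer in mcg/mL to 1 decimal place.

k = ln2/t½ = ln2/14 ≈ 0.049511 h⁻¹; fraction remaining f = e^(−kτ) = e^(−0.049511×52) ≈ 0.0762.
Accumulation ratio R = 1/(1 − f) ≈ 1/0.9238 ≈ 1.0825.
Each bolus raises the concentration by D/Vd = 499/58 ≈ 8.603 mcg/mL.
Cmax,ss = C₀/(1 − f) ≈ 8.603/0.9238 ≈ 9.313 mcg/mL.
One interval later, Cmin,ss = Cmax,ss·e^(−kτ) ≈ 9.313 × 0.0762 ≈ 0.710 mcg/mL.

0.7 mcg/mL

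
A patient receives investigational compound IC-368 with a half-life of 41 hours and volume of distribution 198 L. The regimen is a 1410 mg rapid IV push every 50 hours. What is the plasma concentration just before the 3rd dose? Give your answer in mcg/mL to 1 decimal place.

f = (1/2)^(τ/t½) = (1/2)^(50/41) ≈ 0.4294.
C₀ = D/Vd = 1410/198 ≈ 7.121 mcg/mL.
Before the 3rd dose, 2 doses have been given. Superposition: Cmin = C₀·(f + f²).
≈ 7.121 × (0.4294 + 0.1844) ≈ 7.121 × 0.6138 ≈ 4.371 mcg/mL.

4.4 mcg/mL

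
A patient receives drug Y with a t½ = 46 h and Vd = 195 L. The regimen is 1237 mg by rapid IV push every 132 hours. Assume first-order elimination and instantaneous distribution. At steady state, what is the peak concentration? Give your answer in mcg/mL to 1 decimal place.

7.3 mcg/mL

k = ln2/t½ = ln2/46 ≈ 0.015068 h⁻¹; fraction remaining f = e^(−kτ) = e^(−0.015068×132) ≈ 0.1368.
At steady state, accumulation factor R = 1/(1 − e^(−kτ)) ≈ 1.1585.
Each bolus raises the concentration by D/Vd = 1237/195 ≈ 6.344 mcg/mL.
Cmax,ss = C₀/(1 − f) ≈ 6.344/0.8632 ≈ 7.349 mcg/mL.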